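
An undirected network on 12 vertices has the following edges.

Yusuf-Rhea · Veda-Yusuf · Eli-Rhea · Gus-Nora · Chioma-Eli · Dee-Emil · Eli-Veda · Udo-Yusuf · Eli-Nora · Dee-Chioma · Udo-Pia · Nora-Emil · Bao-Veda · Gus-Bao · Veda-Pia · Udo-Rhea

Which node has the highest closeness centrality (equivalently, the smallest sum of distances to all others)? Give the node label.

Eli

Farness (sum of distances to all others) for each node — Bao:26, Chioma:25, Dee:31, Eli:18, Emil:29, Gus:27, Nora:22, Pia:27, Rhea:23, Udo:28, Veda:20, Yusuf:26.
The smallest farness is 18, for Eli, so Eli has the highest closeness.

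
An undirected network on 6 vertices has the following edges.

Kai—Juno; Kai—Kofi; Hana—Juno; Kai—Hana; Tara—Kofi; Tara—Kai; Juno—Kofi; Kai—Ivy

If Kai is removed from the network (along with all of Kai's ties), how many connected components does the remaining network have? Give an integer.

Without Kai, the remaining ties split the others into: {Hana, Juno, Kofi, Tara}; {Ivy}.
That's 2 separate components.

2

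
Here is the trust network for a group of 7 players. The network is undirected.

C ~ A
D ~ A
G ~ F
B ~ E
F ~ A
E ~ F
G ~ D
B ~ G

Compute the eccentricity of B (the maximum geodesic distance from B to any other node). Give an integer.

Distances from B: A:3, C:4, D:2, E:1, F:2, G:1.
The largest is 4 (to C), so the eccentricity of B is 4.

4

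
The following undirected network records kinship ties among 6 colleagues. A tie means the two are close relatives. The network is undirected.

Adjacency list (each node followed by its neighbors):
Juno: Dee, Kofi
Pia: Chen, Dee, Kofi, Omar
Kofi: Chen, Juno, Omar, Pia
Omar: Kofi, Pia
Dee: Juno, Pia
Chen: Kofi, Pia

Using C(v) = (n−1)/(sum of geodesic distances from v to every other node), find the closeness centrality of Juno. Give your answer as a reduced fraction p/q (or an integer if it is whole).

Distances from Juno: Chen:2, Dee:1, Kofi:1, Omar:2, Pia:2. Sum = 8.
n = 6, so closeness = 5/8.

5/8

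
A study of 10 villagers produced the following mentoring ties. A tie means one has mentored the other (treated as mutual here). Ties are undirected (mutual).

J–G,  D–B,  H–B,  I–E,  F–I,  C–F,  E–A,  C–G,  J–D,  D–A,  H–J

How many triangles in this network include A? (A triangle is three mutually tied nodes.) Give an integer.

A's neighbors are D and E, but none of them are tied to each other, so no triangle contains A.

0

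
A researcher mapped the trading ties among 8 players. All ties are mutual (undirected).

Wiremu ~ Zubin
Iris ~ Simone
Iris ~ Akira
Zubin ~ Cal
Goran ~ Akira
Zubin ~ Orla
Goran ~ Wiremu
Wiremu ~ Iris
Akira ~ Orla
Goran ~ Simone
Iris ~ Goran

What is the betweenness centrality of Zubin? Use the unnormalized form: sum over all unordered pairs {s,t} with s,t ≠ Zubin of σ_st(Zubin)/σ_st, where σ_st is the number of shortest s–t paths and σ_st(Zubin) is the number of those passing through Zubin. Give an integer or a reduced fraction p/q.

Pairs whose geodesics pass through Zubin — Cal–Orla: 1; Cal–Akira: 1; Cal–Goran: 1; Cal–Wiremu: 1; Cal–Iris: 1; Cal–Simone: 2/2; Orla–Wiremu: 1.
All other pairs contribute 0.
Summing the contributions gives betweenness(Zubin) = 7.

7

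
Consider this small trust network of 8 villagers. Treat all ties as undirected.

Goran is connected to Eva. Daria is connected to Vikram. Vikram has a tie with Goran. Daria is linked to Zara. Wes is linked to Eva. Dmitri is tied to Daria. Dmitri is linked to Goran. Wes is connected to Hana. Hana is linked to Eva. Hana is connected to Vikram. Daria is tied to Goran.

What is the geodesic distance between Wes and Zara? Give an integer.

4

One shortest route is Wes – Hana – Vikram – Daria – Zara, which uses 4 edges, and at distance 3 from Wes we only reach {Daria, Dmitri}, which does not include Zara. So d(Wes,Zara) = 4.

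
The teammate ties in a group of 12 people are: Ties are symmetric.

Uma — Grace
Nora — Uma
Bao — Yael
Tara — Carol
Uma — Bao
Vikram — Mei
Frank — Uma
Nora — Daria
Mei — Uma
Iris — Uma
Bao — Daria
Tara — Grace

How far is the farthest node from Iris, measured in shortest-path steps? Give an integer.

4

Distances from Iris: Bao:2, Carol:4, Daria:3, Frank:2, Grace:2, Mei:2, Nora:2, Tara:3, Uma:1, Vikram:3, Yael:3.
The largest is 4 (to Carol), so the eccentricity of Iris is 4.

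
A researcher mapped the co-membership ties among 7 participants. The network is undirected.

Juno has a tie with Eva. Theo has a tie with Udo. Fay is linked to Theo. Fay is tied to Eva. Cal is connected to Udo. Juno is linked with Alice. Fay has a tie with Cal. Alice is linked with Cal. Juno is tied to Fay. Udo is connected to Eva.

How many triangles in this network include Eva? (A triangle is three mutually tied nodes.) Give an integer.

1

Eva's neighbors: Fay, Juno, and Udo.
Neighbor pairs that are themselves tied: Eva–Fay–Juno. Each forms one triangle with Eva, for 1 in total.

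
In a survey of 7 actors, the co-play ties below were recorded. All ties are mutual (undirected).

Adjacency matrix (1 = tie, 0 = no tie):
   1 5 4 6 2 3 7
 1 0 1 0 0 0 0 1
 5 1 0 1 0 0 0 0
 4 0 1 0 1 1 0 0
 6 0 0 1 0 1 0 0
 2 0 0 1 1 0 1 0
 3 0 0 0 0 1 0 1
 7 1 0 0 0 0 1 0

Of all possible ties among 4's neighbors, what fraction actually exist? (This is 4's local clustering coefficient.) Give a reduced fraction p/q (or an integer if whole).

4's neighbors: 2, 5, and 6 (k = 3).
Possible neighbor pairs: C(3,2) = 3. Edges among them: 2–6 → e = 1.
Clustering(4) = 1/3.

1/3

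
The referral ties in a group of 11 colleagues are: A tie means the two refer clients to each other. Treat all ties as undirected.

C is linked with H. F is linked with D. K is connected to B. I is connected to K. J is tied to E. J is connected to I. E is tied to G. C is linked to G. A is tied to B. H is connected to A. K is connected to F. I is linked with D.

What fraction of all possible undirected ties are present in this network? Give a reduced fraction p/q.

There are 12 edges and 11 nodes, so the maximum possible is C(11,2) = 55.
Density = 12/55.

12/55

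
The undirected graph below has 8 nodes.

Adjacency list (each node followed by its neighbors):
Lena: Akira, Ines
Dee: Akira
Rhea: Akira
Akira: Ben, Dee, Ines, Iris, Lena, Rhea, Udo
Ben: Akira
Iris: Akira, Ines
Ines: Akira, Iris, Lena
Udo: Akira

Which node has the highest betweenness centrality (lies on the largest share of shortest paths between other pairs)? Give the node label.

Akira

Unnormalized betweenness of each node: Akira:37/2, Ben:0, Dee:0, Ines:1/2, Iris:0, Lena:0, Rhea:0, Udo:0.
Akira has the largest value, 37/2, making it the main broker — the node through which the most shortest paths run.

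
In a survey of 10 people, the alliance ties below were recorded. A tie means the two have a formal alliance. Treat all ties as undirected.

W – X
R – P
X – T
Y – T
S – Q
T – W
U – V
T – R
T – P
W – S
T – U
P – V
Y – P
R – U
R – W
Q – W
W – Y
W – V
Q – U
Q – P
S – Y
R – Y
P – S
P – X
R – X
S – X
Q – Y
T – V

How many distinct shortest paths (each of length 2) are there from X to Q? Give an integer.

The shortest distance is 2. The length-2 paths are: X–S–Q; X–W–Q; X–P–Q.
That gives 3 distinct shortest paths.

3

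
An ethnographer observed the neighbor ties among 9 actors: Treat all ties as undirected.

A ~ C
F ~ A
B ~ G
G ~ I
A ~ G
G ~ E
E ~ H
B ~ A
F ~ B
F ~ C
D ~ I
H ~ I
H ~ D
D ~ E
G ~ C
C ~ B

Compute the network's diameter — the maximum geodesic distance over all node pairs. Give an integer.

Eccentricity of each node (its greatest distance to any other): A:3, B:3, C:3, D:4, E:3, F:4, G:2, H:4, I:3.
The maximum eccentricity is 4, realized for instance by the pair F–D via F – C – G – E – D. So the diameter is 4.

4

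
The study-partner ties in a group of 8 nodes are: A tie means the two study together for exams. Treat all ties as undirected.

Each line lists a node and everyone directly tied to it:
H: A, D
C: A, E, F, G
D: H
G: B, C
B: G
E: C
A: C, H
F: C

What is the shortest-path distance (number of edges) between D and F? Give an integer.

4

One shortest route is D – H – A – C – F, which uses 4 edges, and at distance 3 from D we only reach {C}, which does not include F. So d(D,F) = 4.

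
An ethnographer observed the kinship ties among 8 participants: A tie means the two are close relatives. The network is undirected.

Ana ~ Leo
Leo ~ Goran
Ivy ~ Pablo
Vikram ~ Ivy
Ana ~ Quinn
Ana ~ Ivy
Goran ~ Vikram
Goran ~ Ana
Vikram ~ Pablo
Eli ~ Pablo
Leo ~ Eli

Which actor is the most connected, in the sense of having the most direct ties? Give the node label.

Ana

Degrees — Ana:4, Eli:2, Goran:3, Ivy:3, Leo:3, Pablo:3, Quinn:1, Vikram:3.
The maximum is 4, attained only by Ana.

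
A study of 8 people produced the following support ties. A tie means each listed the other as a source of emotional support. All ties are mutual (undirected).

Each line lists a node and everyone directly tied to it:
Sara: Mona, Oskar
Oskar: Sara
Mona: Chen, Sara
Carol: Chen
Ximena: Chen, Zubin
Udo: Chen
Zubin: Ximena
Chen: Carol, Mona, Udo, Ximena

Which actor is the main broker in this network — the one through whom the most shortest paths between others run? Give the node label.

Unnormalized betweenness of each node: Carol:0, Chen:17, Mona:10, Oskar:0, Sara:6, Udo:0, Ximena:6, Zubin:0.
Chen has the largest value, 17, making it the main broker — the node through which the most shortest paths run.

Chen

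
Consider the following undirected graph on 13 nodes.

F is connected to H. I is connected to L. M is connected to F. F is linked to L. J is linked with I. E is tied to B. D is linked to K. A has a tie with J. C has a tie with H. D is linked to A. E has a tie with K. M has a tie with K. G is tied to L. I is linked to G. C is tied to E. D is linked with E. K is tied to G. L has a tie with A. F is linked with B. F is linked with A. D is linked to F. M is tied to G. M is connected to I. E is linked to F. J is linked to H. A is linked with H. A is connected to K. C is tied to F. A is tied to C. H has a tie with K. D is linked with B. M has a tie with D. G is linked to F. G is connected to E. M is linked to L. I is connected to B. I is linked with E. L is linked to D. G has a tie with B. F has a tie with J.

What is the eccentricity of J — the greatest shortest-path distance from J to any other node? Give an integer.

Distances from J: A:1, B:2, C:2, D:2, E:2, F:1, G:2, H:1, I:1, K:2, L:2, M:2.
The largest is 2 (to K, C, G, B, M, E, L, and D), so the eccentricity of J is 2.

2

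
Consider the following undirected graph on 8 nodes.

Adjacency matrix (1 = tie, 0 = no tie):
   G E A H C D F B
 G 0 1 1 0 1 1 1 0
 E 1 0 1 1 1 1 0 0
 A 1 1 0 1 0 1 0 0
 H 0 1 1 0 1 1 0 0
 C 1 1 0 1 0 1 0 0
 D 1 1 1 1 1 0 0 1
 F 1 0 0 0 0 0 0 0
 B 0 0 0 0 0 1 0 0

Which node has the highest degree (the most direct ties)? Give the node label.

D

Degrees — A:4, B:1, C:4, D:6, E:5, F:1, G:5, H:4.
The maximum is 6, attained only by D.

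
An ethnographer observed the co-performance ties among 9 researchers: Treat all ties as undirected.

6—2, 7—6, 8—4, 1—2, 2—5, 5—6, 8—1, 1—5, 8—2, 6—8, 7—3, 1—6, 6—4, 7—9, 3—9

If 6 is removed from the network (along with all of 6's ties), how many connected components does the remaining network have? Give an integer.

2

Without 6, the remaining ties split the others into: {3, 7, 9}; {1, 2, 4, 5, 8}.
That's 2 separate components.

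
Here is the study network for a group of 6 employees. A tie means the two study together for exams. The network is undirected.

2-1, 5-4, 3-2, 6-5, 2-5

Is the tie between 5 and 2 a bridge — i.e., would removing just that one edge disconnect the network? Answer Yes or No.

Without the 5–2 edge there is no alternate route between 5 and 2, so the network disconnects. It is a bridge.

Yes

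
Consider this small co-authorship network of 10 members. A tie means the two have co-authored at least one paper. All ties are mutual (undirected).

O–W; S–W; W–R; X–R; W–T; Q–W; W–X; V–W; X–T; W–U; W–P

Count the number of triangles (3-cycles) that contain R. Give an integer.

1

R's neighbors: W and X.
Neighbor pairs that are themselves tied: R–W–X. Each forms one triangle with R, for 1 in total.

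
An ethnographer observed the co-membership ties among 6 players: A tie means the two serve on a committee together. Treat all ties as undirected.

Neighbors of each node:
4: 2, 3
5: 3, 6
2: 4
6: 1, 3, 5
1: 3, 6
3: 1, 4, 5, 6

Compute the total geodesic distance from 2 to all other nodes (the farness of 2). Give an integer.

Distances from 2: 1:3, 3:2, 4:1, 5:3, 6:3.
Sum = 3 + 2 + 1 + 3 + 3 = 12.

12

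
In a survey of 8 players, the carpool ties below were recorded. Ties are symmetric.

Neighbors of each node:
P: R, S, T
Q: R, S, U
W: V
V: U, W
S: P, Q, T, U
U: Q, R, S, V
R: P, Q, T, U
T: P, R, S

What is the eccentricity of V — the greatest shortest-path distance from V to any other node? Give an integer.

3

Distances from V: P:3, Q:2, R:2, S:2, T:3, U:1, W:1.
The largest is 3 (to T and P), so the eccentricity of V is 3.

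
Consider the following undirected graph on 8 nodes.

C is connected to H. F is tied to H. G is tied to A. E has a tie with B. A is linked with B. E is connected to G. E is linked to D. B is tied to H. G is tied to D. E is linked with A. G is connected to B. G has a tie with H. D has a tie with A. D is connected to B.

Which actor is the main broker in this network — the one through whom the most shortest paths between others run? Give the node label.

Unnormalized betweenness of each node: A:0, B:9/2, C:0, D:0, E:0, F:0, G:9/2, H:11.
H has the largest value, 11, making it the main broker — the node through which the most shortest paths run.

H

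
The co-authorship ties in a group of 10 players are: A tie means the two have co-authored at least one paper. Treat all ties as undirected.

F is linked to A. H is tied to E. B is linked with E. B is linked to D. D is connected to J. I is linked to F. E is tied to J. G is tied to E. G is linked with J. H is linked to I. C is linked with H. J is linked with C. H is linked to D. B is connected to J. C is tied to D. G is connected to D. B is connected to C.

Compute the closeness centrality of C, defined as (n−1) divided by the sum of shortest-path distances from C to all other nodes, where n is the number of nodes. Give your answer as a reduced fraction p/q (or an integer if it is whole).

Distances from C: A:4, B:1, D:1, E:2, F:3, G:2, H:1, I:2, J:1. Sum = 17.
n = 10, so closeness = 9/17.

9/17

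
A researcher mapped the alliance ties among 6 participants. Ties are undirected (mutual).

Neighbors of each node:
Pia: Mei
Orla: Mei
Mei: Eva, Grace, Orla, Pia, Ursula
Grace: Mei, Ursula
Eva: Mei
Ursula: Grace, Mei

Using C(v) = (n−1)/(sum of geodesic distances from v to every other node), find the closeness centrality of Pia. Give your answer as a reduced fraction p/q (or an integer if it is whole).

Distances from Pia: Eva:2, Grace:2, Mei:1, Orla:2, Ursula:2. Sum = 9.
n = 6, so closeness = 5/9.

5/9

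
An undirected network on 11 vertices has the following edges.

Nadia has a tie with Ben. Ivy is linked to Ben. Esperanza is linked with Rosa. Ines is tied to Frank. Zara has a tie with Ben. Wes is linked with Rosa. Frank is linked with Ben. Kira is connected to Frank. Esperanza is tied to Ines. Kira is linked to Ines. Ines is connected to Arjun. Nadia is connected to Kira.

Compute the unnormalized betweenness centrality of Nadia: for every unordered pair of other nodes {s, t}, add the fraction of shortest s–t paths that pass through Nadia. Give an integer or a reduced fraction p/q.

3/2

Pairs whose geodesics pass through Nadia — Kira–Ben: 1/2; Kira–Ivy: 1/2; Kira–Zara: 1/2.
All other pairs contribute 0.
Summing the contributions gives betweenness(Nadia) = 3/2.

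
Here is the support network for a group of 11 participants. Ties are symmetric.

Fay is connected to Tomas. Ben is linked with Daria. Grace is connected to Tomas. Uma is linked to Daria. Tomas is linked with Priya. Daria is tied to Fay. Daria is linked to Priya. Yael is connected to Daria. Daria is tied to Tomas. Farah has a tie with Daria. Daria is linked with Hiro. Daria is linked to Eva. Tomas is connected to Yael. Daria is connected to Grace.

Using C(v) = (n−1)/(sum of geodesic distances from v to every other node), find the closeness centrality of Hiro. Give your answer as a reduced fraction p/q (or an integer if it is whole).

10/19

Distances from Hiro: Ben:2, Daria:1, Eva:2, Farah:2, Fay:2, Grace:2, Priya:2, Tomas:2, Uma:2, Yael:2. Sum = 19.
n = 11, so closeness = 10/19.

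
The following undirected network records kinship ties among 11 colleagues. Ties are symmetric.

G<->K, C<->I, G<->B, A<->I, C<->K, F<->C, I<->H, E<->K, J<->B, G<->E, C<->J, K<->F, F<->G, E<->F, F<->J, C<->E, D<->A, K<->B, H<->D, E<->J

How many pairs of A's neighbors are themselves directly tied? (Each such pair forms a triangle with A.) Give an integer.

A's neighbors are D and I, but none of them are tied to each other, so no triangle contains A.

0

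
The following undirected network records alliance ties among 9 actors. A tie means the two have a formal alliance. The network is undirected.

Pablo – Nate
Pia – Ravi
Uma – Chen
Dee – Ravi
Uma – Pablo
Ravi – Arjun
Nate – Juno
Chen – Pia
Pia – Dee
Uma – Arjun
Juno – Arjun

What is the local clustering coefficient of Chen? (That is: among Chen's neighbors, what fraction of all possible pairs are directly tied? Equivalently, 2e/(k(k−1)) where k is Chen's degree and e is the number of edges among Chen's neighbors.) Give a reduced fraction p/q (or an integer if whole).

0

Chen's neighbors: Pia and Uma (k = 2).
Possible neighbor pairs: C(2,2) = 1. Edges among them: none → e = 0.
Clustering(Chen) = 0/1.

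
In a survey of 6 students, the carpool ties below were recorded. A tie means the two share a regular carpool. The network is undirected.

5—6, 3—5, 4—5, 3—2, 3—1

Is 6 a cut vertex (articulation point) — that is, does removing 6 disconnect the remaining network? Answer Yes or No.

No

Even without 6, every remaining node can still reach every other (the residual graph is connected), so 6 is not a cut vertex.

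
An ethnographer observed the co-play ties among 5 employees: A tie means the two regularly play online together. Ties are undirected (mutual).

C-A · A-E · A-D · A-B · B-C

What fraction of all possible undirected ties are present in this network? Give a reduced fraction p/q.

There are 5 edges and 5 nodes, so the maximum possible is C(5,2) = 10.
Density = 5/10 = 1/2.

1/2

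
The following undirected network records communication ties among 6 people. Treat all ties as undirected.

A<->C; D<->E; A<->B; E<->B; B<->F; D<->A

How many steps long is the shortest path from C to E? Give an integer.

One shortest route is C – A – D – E, which uses 3 edges, and at distance 2 from C we only reach {B, D}, which does not include E. So d(C,E) = 3.

3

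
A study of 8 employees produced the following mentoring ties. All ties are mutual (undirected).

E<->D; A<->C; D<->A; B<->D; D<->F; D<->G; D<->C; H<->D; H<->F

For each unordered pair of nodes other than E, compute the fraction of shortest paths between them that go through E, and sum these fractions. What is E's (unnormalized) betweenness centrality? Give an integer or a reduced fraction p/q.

0

No shortest path between any pair of other nodes passes through E.
Summing the contributions gives betweenness(E) = 0.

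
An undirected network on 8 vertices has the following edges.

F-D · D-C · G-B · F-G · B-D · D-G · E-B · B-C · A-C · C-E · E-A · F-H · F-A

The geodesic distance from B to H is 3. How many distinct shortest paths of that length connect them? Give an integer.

The shortest distance is 3. The length-3 paths are: B–G–F–H; B–D–F–H.
That gives 2 distinct shortest paths.

2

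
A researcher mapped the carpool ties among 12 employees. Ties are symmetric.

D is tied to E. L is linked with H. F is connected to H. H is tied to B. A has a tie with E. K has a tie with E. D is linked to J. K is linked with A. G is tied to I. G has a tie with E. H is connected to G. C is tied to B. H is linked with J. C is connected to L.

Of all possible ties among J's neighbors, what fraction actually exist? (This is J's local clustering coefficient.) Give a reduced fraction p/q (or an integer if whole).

J's neighbors: D and H (k = 2).
Possible neighbor pairs: C(2,2) = 1. Edges among them: none → e = 0.
Clustering(J) = 0/1.

0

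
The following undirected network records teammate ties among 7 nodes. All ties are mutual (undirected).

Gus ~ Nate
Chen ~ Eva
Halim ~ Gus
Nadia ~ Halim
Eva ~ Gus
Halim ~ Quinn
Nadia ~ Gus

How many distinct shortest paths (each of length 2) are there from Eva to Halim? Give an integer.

1

The shortest distance is 2, and the only length-2 path is Eva–Gus–Halim. So there is exactly 1 shortest path.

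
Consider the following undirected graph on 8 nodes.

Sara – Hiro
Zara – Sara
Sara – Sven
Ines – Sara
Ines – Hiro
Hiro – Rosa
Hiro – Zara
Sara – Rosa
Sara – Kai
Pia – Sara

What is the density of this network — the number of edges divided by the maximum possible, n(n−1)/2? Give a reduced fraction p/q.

There are 10 edges and 8 nodes, so the maximum possible is C(8,2) = 28.
Density = 10/28 = 5/14.

5/14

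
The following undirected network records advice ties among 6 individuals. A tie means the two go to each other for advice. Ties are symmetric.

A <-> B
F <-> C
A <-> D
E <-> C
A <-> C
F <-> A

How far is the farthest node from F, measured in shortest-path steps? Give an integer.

Distances from F: A:1, B:2, C:1, D:2, E:2.
The largest is 2 (to B, D, and E), so the eccentricity of F is 2.

2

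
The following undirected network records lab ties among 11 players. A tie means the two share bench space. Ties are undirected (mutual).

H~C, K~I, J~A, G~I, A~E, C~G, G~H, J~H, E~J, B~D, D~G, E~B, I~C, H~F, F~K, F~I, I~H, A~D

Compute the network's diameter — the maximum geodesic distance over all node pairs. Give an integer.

Eccentricity of each node (its greatest distance to any other): A:4, B:4, C:3, D:3, E:4, F:4, G:3, H:3, I:3, J:3, K:4.
The maximum eccentricity is 4, realized for instance by the pair K–E via K – I – H – J – E. So the diameter is 4.

4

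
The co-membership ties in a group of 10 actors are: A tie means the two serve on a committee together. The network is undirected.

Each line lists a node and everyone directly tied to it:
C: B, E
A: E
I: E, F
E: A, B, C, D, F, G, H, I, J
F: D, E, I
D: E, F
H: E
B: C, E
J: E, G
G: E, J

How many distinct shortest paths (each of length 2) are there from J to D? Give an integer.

1

The shortest distance is 2, and the only length-2 path is J–E–D. So there is exactly 1 shortest path.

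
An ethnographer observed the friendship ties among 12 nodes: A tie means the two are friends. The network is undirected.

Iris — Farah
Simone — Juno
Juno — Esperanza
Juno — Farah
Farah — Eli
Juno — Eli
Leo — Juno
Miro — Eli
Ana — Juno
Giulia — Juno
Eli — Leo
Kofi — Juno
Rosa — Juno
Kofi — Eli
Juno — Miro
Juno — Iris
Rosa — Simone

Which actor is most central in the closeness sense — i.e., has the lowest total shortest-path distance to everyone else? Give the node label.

Juno

Farness (sum of distances to all others) for each node — Ana:21, Eli:17, Esperanza:21, Farah:19, Giulia:21, Iris:20, Juno:11, Kofi:20, Leo:20, Miro:20, Rosa:20, Simone:20.
The smallest farness is 11, for Juno, so Juno has the highest closeness.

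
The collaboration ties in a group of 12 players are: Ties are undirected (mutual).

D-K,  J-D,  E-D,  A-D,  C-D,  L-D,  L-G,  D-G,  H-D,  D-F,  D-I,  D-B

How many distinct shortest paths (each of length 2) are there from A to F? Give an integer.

The shortest distance is 2, and the only length-2 path is A–D–F. So there is exactly 1 shortest path.

1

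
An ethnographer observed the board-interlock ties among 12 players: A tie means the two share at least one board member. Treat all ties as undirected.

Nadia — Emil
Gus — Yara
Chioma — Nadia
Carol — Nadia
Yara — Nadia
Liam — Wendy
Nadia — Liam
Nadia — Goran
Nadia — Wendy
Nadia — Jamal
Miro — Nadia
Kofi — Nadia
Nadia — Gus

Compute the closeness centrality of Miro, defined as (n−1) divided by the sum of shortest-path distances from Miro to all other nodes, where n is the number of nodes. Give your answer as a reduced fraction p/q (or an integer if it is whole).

11/21

Distances from Miro: Carol:2, Chioma:2, Emil:2, Goran:2, Gus:2, Jamal:2, Kofi:2, Liam:2, Nadia:1, Wendy:2, Yara:2. Sum = 21.
n = 12, so closeness = 11/21.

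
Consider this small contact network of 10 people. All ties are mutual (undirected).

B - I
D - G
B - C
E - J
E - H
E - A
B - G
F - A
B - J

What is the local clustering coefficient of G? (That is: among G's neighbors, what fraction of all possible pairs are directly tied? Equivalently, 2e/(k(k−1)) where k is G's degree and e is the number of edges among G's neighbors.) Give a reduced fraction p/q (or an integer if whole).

G's neighbors: B and D (k = 2).
Possible neighbor pairs: C(2,2) = 1. Edges among them: none → e = 0.
Clustering(G) = 0/1.

0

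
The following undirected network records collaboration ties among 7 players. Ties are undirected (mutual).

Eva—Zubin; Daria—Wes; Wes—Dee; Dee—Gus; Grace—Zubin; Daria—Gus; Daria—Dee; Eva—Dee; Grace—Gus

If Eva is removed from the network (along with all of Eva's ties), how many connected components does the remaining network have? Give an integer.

1

Eva's neighbors (Dee and Zubin) remain reachable from one another through other ties, so the rest of the network stays in one piece.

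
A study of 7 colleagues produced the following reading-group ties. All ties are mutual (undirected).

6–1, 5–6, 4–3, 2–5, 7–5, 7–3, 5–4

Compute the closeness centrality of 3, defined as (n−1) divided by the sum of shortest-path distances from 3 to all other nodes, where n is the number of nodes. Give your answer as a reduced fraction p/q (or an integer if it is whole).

3/7

Distances from 3: 1:4, 2:3, 4:1, 5:2, 6:3, 7:1. Sum = 14.
n = 7, so closeness = 6/14 = 3/7.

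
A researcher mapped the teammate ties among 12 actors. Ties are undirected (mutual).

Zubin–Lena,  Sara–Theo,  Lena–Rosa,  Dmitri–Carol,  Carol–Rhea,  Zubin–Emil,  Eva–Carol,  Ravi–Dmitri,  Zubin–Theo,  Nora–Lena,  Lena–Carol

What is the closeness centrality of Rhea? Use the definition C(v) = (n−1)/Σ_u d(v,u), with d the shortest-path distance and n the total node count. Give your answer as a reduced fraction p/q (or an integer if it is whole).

11/32

Distances from Rhea: Carol:1, Dmitri:2, Emil:4, Eva:2, Lena:2, Nora:3, Ravi:3, Rosa:3, Sara:5, Theo:4, Zubin:3. Sum = 32.
n = 12, so closeness = 11/32.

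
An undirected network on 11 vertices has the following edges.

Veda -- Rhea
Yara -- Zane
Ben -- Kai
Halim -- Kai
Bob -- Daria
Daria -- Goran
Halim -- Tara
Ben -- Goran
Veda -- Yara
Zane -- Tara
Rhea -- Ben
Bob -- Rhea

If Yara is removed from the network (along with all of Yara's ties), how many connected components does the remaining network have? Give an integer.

Yara's neighbors (Veda and Zane) remain reachable from one another through other ties, so the rest of the network stays in one piece.

1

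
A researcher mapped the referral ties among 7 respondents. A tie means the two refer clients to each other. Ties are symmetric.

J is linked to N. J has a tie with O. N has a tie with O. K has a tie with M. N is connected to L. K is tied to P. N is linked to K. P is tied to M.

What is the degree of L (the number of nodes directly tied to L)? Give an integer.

L is directly tied to N. That is 1 neighbor, so the degree of L is 1.

1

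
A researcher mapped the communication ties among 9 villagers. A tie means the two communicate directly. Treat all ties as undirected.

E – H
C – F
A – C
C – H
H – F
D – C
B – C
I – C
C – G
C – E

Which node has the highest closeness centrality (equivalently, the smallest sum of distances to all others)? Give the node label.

C

Farness (sum of distances to all others) for each node — A:15, B:15, C:8, D:15, E:14, F:14, G:15, H:13, I:15.
The smallest farness is 8, for C, so C has the highest closeness.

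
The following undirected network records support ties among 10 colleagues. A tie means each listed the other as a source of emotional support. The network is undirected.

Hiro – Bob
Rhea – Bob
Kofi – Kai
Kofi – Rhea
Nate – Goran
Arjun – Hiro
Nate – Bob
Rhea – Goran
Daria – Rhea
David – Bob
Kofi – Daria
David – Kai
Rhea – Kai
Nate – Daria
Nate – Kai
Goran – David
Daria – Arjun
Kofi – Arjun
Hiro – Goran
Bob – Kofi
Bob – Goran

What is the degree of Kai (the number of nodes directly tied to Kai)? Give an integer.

4

Kai is directly tied to David, Kofi, Nate, and Rhea. That is 4 neighbors, so the degree of Kai is 4.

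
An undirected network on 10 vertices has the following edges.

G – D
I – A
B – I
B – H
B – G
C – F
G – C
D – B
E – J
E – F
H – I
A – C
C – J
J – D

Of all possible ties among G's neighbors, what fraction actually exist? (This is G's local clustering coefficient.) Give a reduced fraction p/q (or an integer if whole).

1/3

G's neighbors: B, C, and D (k = 3).
Possible neighbor pairs: C(3,2) = 3. Edges among them: B–D → e = 1.
Clustering(G) = 1/3.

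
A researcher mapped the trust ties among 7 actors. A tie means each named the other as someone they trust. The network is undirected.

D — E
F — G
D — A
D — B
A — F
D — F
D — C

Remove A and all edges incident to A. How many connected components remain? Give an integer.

1

A's neighbors (D and F) remain reachable from one another through other ties, so the rest of the network stays in one piece.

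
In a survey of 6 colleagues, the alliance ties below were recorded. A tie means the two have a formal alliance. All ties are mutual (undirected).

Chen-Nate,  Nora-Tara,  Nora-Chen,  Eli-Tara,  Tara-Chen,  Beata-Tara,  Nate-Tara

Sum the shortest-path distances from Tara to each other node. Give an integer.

5

Distances from Tara: Beata:1, Chen:1, Eli:1, Nate:1, Nora:1.
Sum = 1 + 1 + 1 + 1 + 1 = 5.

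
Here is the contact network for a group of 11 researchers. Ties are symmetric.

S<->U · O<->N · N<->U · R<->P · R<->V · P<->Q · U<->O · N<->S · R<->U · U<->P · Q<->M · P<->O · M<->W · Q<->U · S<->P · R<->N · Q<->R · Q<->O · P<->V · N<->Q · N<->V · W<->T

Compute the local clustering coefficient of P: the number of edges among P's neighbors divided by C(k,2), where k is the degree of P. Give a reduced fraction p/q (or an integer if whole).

7/15

P's neighbors: O, Q, R, S, U, and V (k = 6).
Possible neighbor pairs: C(6,2) = 15. Edges among them: O–Q, O–U, Q–R, Q–U, R–U, R–V, S–U → e = 7.
Clustering(P) = 7/15.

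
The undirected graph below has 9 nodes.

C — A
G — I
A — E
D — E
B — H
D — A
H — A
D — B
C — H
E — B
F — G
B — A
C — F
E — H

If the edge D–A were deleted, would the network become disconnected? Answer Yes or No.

No

Even without that edge, D still reaches A via D – E – A, so the network stays connected. Not a bridge.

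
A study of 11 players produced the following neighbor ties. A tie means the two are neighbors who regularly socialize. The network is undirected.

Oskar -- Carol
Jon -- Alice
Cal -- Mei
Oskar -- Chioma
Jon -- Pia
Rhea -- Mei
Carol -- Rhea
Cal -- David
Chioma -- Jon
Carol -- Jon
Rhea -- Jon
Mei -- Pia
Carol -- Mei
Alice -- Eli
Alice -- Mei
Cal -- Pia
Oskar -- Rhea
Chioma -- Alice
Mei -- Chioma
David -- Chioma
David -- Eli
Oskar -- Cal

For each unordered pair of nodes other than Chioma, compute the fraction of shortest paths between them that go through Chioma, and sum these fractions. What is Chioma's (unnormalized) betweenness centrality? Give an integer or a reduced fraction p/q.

123/20

Pairs whose geodesics pass through Chioma — Jon–Oskar: 1/3; Jon–Mei: 1/5; Jon–David: 1; Oskar–Alice: 1; Oskar–Mei: 1/4; Oskar–David: 1/2; Oskar–Eli: 2/3; Alice–David: 1/2; Carol–David: 3/5; Rhea–David: 3/5; Mei–David: 1/2.
All other pairs contribute 0.
Summing the contributions gives betweenness(Chioma) = 123/20.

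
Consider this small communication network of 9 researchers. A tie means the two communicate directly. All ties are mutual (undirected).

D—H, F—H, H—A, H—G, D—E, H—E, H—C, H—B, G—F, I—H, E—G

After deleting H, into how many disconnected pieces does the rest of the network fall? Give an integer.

Without H, the remaining ties split the others into: {A}; {B}; {D, E, F, G}; {I}; {C}.
That's 5 separate components.

5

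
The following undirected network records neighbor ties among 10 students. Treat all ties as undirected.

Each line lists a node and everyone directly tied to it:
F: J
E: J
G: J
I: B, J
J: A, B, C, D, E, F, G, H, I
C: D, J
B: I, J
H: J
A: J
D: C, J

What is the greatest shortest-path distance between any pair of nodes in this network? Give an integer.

Eccentricity of each node (its greatest distance to any other): A:2, B:2, C:2, D:2, E:2, F:2, G:2, H:2, I:2, J:1.
The maximum eccentricity is 2, realized for instance by the pair A–C via A – J – C. So the diameter is 2.

2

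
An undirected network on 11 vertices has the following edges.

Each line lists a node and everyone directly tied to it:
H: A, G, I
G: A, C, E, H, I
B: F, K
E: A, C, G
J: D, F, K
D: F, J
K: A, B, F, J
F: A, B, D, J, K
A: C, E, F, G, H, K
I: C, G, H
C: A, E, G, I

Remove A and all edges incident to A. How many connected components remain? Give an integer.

Without A, the remaining ties split the others into: {C, E, G, H, I}; {B, D, F, J, K}.
That's 2 separate components.

2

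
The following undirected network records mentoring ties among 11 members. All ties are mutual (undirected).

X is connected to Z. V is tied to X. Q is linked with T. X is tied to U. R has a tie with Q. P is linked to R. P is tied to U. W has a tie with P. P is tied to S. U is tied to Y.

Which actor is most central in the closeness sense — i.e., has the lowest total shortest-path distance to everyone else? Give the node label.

Farness (sum of distances to all others) for each node — P:19, Q:31, R:24, S:28, T:40, U:20, V:34, W:28, X:25, Y:29, Z:34.
The smallest farness is 19, for P, so P has the highest closeness.

P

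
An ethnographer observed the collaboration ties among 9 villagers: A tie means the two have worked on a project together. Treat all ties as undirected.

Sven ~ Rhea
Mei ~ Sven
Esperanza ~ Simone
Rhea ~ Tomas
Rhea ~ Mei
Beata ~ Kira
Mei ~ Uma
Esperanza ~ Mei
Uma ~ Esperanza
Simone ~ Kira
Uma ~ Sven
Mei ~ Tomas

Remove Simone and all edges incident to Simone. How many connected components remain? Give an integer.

Without Simone, the remaining ties split the others into: {Esperanza, Mei, Rhea, Sven, Tomas, Uma}; {Beata, Kira}.
That's 2 separate components.

2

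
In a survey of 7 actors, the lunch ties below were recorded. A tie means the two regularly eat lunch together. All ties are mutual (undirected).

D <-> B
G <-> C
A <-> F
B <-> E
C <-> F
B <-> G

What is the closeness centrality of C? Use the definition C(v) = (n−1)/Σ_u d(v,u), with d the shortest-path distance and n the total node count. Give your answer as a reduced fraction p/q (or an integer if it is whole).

1/2

Distances from C: A:2, B:2, D:3, E:3, F:1, G:1. Sum = 12.
n = 7, so closeness = 6/12 = 1/2.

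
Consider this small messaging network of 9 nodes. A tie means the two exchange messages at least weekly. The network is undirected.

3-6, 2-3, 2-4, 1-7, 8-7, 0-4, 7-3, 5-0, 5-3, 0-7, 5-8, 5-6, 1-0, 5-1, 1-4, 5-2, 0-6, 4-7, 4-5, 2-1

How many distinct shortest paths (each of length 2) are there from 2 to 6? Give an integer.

2

The shortest distance is 2. The length-2 paths are: 2–3–6; 2–5–6.
That gives 2 distinct shortest paths.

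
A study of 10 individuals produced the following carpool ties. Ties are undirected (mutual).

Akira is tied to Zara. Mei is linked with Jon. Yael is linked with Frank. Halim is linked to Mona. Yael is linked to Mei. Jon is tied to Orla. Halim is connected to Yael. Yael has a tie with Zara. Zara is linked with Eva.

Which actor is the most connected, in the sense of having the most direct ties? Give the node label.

Degrees — Akira:1, Eva:1, Frank:1, Halim:2, Jon:2, Mei:2, Mona:1, Orla:1, Yael:4, Zara:3.
The maximum is 4, attained only by Yael.

Yael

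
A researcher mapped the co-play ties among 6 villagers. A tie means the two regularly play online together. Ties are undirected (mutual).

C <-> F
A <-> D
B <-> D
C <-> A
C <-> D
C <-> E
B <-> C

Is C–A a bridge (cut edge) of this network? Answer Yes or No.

No

Even without that edge, C still reaches A via C – D – A, so the network stays connected. Not a bridge.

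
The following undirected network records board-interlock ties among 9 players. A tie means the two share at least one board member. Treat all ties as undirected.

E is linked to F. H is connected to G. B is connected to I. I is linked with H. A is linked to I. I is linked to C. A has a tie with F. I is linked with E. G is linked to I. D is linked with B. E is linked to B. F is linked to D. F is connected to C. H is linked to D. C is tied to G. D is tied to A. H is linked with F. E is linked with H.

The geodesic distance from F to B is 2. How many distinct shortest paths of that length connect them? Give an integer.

The shortest distance is 2. The length-2 paths are: F–D–B; F–E–B.
That gives 2 distinct shortest paths.

2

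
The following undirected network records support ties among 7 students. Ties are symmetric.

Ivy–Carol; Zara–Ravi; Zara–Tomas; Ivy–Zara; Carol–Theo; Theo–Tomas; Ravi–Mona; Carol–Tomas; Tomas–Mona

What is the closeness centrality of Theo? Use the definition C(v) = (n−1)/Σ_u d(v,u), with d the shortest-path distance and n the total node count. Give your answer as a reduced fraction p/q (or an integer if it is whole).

6/11

Distances from Theo: Carol:1, Ivy:2, Mona:2, Ravi:3, Tomas:1, Zara:2. Sum = 11.
n = 7, so closeness = 6/11.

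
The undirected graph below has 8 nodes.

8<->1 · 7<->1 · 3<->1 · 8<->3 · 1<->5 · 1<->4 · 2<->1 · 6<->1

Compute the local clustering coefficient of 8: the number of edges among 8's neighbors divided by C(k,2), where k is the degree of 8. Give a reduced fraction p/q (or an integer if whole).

8's neighbors: 1 and 3 (k = 2).
Possible neighbor pairs: C(2,2) = 1. Edges among them: 1–3 → e = 1.
Clustering(8) = 1/1.

1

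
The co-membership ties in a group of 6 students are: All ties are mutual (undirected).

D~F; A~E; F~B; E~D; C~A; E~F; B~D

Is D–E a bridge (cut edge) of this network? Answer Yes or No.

No

Even without that edge, D still reaches E via D – F – E, so the network stays connected. Not a bridge.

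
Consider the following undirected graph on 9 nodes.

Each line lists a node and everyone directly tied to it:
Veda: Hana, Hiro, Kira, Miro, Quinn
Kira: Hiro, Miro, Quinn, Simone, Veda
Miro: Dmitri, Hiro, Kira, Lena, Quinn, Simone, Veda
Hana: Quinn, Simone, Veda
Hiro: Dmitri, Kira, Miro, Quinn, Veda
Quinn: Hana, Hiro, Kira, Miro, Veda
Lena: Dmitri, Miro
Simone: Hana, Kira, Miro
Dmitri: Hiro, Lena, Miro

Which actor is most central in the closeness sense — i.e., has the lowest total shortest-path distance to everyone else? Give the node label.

Farness (sum of distances to all others) for each node — Dmitri:14, Hana:15, Hiro:11, Kira:11, Lena:15, Miro:9, Quinn:11, Simone:13, Veda:11.
The smallest farness is 9, for Miro, so Miro has the highest closeness.

Miro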